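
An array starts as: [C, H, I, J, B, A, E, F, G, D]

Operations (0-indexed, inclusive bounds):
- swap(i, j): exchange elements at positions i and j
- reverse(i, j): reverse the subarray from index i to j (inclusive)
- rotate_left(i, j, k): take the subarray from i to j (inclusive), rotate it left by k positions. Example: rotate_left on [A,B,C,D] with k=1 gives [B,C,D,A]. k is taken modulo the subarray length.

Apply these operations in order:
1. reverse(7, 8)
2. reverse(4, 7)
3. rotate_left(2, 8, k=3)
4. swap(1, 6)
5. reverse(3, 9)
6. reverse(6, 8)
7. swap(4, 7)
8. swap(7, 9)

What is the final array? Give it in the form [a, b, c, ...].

Answer: [C, I, E, D, F, J, B, A, H, G]

Derivation:
After 1 (reverse(7, 8)): [C, H, I, J, B, A, E, G, F, D]
After 2 (reverse(4, 7)): [C, H, I, J, G, E, A, B, F, D]
After 3 (rotate_left(2, 8, k=3)): [C, H, E, A, B, F, I, J, G, D]
After 4 (swap(1, 6)): [C, I, E, A, B, F, H, J, G, D]
After 5 (reverse(3, 9)): [C, I, E, D, G, J, H, F, B, A]
After 6 (reverse(6, 8)): [C, I, E, D, G, J, B, F, H, A]
After 7 (swap(4, 7)): [C, I, E, D, F, J, B, G, H, A]
After 8 (swap(7, 9)): [C, I, E, D, F, J, B, A, H, G]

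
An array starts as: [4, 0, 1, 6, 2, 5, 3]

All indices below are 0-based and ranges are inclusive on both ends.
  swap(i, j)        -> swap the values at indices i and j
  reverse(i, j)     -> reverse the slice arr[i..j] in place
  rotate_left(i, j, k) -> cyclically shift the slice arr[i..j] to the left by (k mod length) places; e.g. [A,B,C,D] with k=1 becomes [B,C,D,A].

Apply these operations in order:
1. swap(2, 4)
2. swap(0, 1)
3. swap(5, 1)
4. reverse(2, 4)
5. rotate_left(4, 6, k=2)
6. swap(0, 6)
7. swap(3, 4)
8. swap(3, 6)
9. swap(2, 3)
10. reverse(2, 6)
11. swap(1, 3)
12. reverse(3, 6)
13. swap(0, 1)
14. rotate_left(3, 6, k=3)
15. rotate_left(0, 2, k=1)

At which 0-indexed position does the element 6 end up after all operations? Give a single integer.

After 1 (swap(2, 4)): [4, 0, 2, 6, 1, 5, 3]
After 2 (swap(0, 1)): [0, 4, 2, 6, 1, 5, 3]
After 3 (swap(5, 1)): [0, 5, 2, 6, 1, 4, 3]
After 4 (reverse(2, 4)): [0, 5, 1, 6, 2, 4, 3]
After 5 (rotate_left(4, 6, k=2)): [0, 5, 1, 6, 3, 2, 4]
After 6 (swap(0, 6)): [4, 5, 1, 6, 3, 2, 0]
After 7 (swap(3, 4)): [4, 5, 1, 3, 6, 2, 0]
After 8 (swap(3, 6)): [4, 5, 1, 0, 6, 2, 3]
After 9 (swap(2, 3)): [4, 5, 0, 1, 6, 2, 3]
After 10 (reverse(2, 6)): [4, 5, 3, 2, 6, 1, 0]
After 11 (swap(1, 3)): [4, 2, 3, 5, 6, 1, 0]
After 12 (reverse(3, 6)): [4, 2, 3, 0, 1, 6, 5]
After 13 (swap(0, 1)): [2, 4, 3, 0, 1, 6, 5]
After 14 (rotate_left(3, 6, k=3)): [2, 4, 3, 5, 0, 1, 6]
After 15 (rotate_left(0, 2, k=1)): [4, 3, 2, 5, 0, 1, 6]

Answer: 6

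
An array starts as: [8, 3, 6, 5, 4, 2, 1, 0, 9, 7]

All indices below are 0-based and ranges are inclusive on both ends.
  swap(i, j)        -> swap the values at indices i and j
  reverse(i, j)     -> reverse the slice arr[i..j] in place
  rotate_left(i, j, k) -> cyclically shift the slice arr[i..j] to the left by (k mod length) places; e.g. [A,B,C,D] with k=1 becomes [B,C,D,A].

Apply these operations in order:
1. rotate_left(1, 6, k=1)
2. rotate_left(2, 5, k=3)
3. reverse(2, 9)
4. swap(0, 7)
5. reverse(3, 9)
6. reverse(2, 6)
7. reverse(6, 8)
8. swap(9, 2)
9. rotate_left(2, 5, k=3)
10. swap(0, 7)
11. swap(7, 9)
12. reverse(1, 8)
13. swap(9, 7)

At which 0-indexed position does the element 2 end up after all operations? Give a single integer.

After 1 (rotate_left(1, 6, k=1)): [8, 6, 5, 4, 2, 1, 3, 0, 9, 7]
After 2 (rotate_left(2, 5, k=3)): [8, 6, 1, 5, 4, 2, 3, 0, 9, 7]
After 3 (reverse(2, 9)): [8, 6, 7, 9, 0, 3, 2, 4, 5, 1]
After 4 (swap(0, 7)): [4, 6, 7, 9, 0, 3, 2, 8, 5, 1]
After 5 (reverse(3, 9)): [4, 6, 7, 1, 5, 8, 2, 3, 0, 9]
After 6 (reverse(2, 6)): [4, 6, 2, 8, 5, 1, 7, 3, 0, 9]
After 7 (reverse(6, 8)): [4, 6, 2, 8, 5, 1, 0, 3, 7, 9]
After 8 (swap(9, 2)): [4, 6, 9, 8, 5, 1, 0, 3, 7, 2]
After 9 (rotate_left(2, 5, k=3)): [4, 6, 1, 9, 8, 5, 0, 3, 7, 2]
After 10 (swap(0, 7)): [3, 6, 1, 9, 8, 5, 0, 4, 7, 2]
After 11 (swap(7, 9)): [3, 6, 1, 9, 8, 5, 0, 2, 7, 4]
After 12 (reverse(1, 8)): [3, 7, 2, 0, 5, 8, 9, 1, 6, 4]
After 13 (swap(9, 7)): [3, 7, 2, 0, 5, 8, 9, 4, 6, 1]

Answer: 2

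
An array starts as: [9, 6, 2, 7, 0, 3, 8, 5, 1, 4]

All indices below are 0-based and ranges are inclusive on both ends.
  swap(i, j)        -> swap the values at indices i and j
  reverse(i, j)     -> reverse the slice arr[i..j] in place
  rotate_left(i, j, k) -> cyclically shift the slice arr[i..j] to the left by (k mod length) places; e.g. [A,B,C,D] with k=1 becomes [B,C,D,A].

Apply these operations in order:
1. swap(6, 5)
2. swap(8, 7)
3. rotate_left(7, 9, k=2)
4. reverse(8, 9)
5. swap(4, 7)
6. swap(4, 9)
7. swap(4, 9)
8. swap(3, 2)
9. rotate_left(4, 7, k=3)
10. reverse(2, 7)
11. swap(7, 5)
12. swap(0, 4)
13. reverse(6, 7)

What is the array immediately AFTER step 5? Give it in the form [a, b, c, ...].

Answer: [9, 6, 2, 7, 4, 8, 3, 0, 5, 1]

Derivation:
After 1 (swap(6, 5)): [9, 6, 2, 7, 0, 8, 3, 5, 1, 4]
After 2 (swap(8, 7)): [9, 6, 2, 7, 0, 8, 3, 1, 5, 4]
After 3 (rotate_left(7, 9, k=2)): [9, 6, 2, 7, 0, 8, 3, 4, 1, 5]
After 4 (reverse(8, 9)): [9, 6, 2, 7, 0, 8, 3, 4, 5, 1]
After 5 (swap(4, 7)): [9, 6, 2, 7, 4, 8, 3, 0, 5, 1]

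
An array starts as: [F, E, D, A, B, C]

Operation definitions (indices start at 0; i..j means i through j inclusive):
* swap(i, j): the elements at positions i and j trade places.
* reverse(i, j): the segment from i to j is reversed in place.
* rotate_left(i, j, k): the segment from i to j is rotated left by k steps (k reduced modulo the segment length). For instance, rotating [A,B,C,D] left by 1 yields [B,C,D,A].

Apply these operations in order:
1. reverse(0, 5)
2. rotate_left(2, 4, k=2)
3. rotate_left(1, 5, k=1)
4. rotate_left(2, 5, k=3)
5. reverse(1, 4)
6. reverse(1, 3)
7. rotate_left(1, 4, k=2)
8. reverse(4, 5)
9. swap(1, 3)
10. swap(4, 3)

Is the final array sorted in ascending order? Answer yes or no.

Answer: no

Derivation:
After 1 (reverse(0, 5)): [C, B, A, D, E, F]
After 2 (rotate_left(2, 4, k=2)): [C, B, E, A, D, F]
After 3 (rotate_left(1, 5, k=1)): [C, E, A, D, F, B]
After 4 (rotate_left(2, 5, k=3)): [C, E, B, A, D, F]
After 5 (reverse(1, 4)): [C, D, A, B, E, F]
After 6 (reverse(1, 3)): [C, B, A, D, E, F]
After 7 (rotate_left(1, 4, k=2)): [C, D, E, B, A, F]
After 8 (reverse(4, 5)): [C, D, E, B, F, A]
After 9 (swap(1, 3)): [C, B, E, D, F, A]
After 10 (swap(4, 3)): [C, B, E, F, D, A]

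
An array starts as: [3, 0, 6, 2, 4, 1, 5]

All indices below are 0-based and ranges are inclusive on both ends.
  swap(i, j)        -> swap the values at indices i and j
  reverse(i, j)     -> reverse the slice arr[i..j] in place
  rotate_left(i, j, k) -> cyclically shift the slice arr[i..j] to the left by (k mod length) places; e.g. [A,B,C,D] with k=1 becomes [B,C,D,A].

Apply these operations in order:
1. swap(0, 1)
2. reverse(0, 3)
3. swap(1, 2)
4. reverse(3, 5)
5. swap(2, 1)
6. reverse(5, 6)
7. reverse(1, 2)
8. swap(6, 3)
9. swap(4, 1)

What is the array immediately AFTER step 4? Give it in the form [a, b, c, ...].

Answer: [2, 3, 6, 1, 4, 0, 5]

Derivation:
After 1 (swap(0, 1)): [0, 3, 6, 2, 4, 1, 5]
After 2 (reverse(0, 3)): [2, 6, 3, 0, 4, 1, 5]
After 3 (swap(1, 2)): [2, 3, 6, 0, 4, 1, 5]
After 4 (reverse(3, 5)): [2, 3, 6, 1, 4, 0, 5]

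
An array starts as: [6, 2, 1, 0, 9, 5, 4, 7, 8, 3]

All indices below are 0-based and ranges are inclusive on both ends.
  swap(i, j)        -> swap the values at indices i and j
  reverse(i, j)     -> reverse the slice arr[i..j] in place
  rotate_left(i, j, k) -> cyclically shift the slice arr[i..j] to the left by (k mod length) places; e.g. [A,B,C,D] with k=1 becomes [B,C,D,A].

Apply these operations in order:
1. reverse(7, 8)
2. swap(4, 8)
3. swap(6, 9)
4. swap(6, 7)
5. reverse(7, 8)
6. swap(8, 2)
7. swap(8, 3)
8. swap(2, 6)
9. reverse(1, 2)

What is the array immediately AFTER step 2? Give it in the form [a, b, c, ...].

After 1 (reverse(7, 8)): [6, 2, 1, 0, 9, 5, 4, 8, 7, 3]
After 2 (swap(4, 8)): [6, 2, 1, 0, 7, 5, 4, 8, 9, 3]

Answer: [6, 2, 1, 0, 7, 5, 4, 8, 9, 3]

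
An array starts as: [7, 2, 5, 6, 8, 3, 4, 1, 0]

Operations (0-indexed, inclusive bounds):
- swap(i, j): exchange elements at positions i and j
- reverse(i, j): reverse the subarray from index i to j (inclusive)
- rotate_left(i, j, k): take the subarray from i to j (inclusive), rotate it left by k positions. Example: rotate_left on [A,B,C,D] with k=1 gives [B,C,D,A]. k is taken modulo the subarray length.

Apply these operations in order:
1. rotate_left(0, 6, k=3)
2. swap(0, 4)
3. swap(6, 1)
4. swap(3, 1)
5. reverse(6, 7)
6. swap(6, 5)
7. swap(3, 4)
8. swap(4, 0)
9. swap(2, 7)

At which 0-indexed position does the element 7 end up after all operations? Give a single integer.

After 1 (rotate_left(0, 6, k=3)): [6, 8, 3, 4, 7, 2, 5, 1, 0]
After 2 (swap(0, 4)): [7, 8, 3, 4, 6, 2, 5, 1, 0]
After 3 (swap(6, 1)): [7, 5, 3, 4, 6, 2, 8, 1, 0]
After 4 (swap(3, 1)): [7, 4, 3, 5, 6, 2, 8, 1, 0]
After 5 (reverse(6, 7)): [7, 4, 3, 5, 6, 2, 1, 8, 0]
After 6 (swap(6, 5)): [7, 4, 3, 5, 6, 1, 2, 8, 0]
After 7 (swap(3, 4)): [7, 4, 3, 6, 5, 1, 2, 8, 0]
After 8 (swap(4, 0)): [5, 4, 3, 6, 7, 1, 2, 8, 0]
After 9 (swap(2, 7)): [5, 4, 8, 6, 7, 1, 2, 3, 0]

Answer: 4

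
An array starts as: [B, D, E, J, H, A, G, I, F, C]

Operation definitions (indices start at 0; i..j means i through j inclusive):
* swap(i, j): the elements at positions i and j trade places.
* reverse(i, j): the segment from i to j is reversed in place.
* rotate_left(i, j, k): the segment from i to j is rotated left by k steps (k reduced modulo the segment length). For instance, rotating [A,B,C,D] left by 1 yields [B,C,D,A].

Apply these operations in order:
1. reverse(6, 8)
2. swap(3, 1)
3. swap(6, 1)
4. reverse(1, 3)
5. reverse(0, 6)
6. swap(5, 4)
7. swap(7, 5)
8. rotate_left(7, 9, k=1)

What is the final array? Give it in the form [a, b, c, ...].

Answer: [J, A, H, F, D, I, B, G, C, E]

Derivation:
After 1 (reverse(6, 8)): [B, D, E, J, H, A, F, I, G, C]
After 2 (swap(3, 1)): [B, J, E, D, H, A, F, I, G, C]
After 3 (swap(6, 1)): [B, F, E, D, H, A, J, I, G, C]
After 4 (reverse(1, 3)): [B, D, E, F, H, A, J, I, G, C]
After 5 (reverse(0, 6)): [J, A, H, F, E, D, B, I, G, C]
After 6 (swap(5, 4)): [J, A, H, F, D, E, B, I, G, C]
After 7 (swap(7, 5)): [J, A, H, F, D, I, B, E, G, C]
After 8 (rotate_left(7, 9, k=1)): [J, A, H, F, D, I, B, G, C, E]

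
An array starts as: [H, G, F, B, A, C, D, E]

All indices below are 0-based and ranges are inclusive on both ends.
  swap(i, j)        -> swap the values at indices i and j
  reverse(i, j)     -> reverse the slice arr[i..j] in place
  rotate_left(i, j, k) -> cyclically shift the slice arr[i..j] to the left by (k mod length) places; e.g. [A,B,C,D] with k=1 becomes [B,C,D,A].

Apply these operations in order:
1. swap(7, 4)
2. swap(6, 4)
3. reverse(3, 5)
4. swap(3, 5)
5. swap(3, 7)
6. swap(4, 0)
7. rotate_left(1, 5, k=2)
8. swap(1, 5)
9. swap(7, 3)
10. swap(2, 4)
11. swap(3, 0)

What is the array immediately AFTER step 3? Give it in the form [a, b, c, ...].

Answer: [H, G, F, C, D, B, E, A]

Derivation:
After 1 (swap(7, 4)): [H, G, F, B, E, C, D, A]
After 2 (swap(6, 4)): [H, G, F, B, D, C, E, A]
After 3 (reverse(3, 5)): [H, G, F, C, D, B, E, A]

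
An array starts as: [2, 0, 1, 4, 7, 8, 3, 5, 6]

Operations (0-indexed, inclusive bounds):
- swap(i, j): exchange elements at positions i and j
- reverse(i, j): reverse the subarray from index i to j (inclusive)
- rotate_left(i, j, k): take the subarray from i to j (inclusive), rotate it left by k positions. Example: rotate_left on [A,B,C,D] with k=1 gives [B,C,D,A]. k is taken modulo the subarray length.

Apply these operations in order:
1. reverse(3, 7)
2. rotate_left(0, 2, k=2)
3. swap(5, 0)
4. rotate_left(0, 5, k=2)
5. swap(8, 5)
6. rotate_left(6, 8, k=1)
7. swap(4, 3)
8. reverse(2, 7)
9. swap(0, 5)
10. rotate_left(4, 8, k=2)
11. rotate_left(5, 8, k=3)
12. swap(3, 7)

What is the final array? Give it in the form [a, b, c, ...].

Answer: [1, 5, 2, 7, 8, 0, 3, 4, 6]

Derivation:
After 1 (reverse(3, 7)): [2, 0, 1, 5, 3, 8, 7, 4, 6]
After 2 (rotate_left(0, 2, k=2)): [1, 2, 0, 5, 3, 8, 7, 4, 6]
After 3 (swap(5, 0)): [8, 2, 0, 5, 3, 1, 7, 4, 6]
After 4 (rotate_left(0, 5, k=2)): [0, 5, 3, 1, 8, 2, 7, 4, 6]
After 5 (swap(8, 5)): [0, 5, 3, 1, 8, 6, 7, 4, 2]
After 6 (rotate_left(6, 8, k=1)): [0, 5, 3, 1, 8, 6, 4, 2, 7]
After 7 (swap(4, 3)): [0, 5, 3, 8, 1, 6, 4, 2, 7]
After 8 (reverse(2, 7)): [0, 5, 2, 4, 6, 1, 8, 3, 7]
After 9 (swap(0, 5)): [1, 5, 2, 4, 6, 0, 8, 3, 7]
After 10 (rotate_left(4, 8, k=2)): [1, 5, 2, 4, 8, 3, 7, 6, 0]
After 11 (rotate_left(5, 8, k=3)): [1, 5, 2, 4, 8, 0, 3, 7, 6]
After 12 (swap(3, 7)): [1, 5, 2, 7, 8, 0, 3, 4, 6]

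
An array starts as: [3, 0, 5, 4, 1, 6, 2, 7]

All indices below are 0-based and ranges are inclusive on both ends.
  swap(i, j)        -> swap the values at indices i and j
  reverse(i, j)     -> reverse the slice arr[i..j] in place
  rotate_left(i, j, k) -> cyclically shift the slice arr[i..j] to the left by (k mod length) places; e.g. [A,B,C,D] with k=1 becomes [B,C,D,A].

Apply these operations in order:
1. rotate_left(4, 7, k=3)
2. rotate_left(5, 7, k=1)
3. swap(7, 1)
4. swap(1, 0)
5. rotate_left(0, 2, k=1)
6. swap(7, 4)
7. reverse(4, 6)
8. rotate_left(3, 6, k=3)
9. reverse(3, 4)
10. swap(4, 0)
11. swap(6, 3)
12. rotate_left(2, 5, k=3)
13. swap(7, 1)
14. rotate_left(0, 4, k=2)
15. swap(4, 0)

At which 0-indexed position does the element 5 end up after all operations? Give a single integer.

After 1 (rotate_left(4, 7, k=3)): [3, 0, 5, 4, 7, 1, 6, 2]
After 2 (rotate_left(5, 7, k=1)): [3, 0, 5, 4, 7, 6, 2, 1]
After 3 (swap(7, 1)): [3, 1, 5, 4, 7, 6, 2, 0]
After 4 (swap(1, 0)): [1, 3, 5, 4, 7, 6, 2, 0]
After 5 (rotate_left(0, 2, k=1)): [3, 5, 1, 4, 7, 6, 2, 0]
After 6 (swap(7, 4)): [3, 5, 1, 4, 0, 6, 2, 7]
After 7 (reverse(4, 6)): [3, 5, 1, 4, 2, 6, 0, 7]
After 8 (rotate_left(3, 6, k=3)): [3, 5, 1, 0, 4, 2, 6, 7]
After 9 (reverse(3, 4)): [3, 5, 1, 4, 0, 2, 6, 7]
After 10 (swap(4, 0)): [0, 5, 1, 4, 3, 2, 6, 7]
After 11 (swap(6, 3)): [0, 5, 1, 6, 3, 2, 4, 7]
After 12 (rotate_left(2, 5, k=3)): [0, 5, 2, 1, 6, 3, 4, 7]
After 13 (swap(7, 1)): [0, 7, 2, 1, 6, 3, 4, 5]
After 14 (rotate_left(0, 4, k=2)): [2, 1, 6, 0, 7, 3, 4, 5]
After 15 (swap(4, 0)): [7, 1, 6, 0, 2, 3, 4, 5]

Answer: 7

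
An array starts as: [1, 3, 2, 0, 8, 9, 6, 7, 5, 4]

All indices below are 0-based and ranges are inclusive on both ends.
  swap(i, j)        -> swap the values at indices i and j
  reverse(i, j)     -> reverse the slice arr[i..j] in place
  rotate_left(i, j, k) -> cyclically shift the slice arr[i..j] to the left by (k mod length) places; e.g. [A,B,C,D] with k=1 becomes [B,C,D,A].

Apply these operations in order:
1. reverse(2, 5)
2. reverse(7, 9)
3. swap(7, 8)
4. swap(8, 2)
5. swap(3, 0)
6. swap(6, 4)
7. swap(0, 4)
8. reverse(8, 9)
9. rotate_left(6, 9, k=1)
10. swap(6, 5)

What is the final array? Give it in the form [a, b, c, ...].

After 1 (reverse(2, 5)): [1, 3, 9, 8, 0, 2, 6, 7, 5, 4]
After 2 (reverse(7, 9)): [1, 3, 9, 8, 0, 2, 6, 4, 5, 7]
After 3 (swap(7, 8)): [1, 3, 9, 8, 0, 2, 6, 5, 4, 7]
After 4 (swap(8, 2)): [1, 3, 4, 8, 0, 2, 6, 5, 9, 7]
After 5 (swap(3, 0)): [8, 3, 4, 1, 0, 2, 6, 5, 9, 7]
After 6 (swap(6, 4)): [8, 3, 4, 1, 6, 2, 0, 5, 9, 7]
After 7 (swap(0, 4)): [6, 3, 4, 1, 8, 2, 0, 5, 9, 7]
After 8 (reverse(8, 9)): [6, 3, 4, 1, 8, 2, 0, 5, 7, 9]
After 9 (rotate_left(6, 9, k=1)): [6, 3, 4, 1, 8, 2, 5, 7, 9, 0]
After 10 (swap(6, 5)): [6, 3, 4, 1, 8, 5, 2, 7, 9, 0]

Answer: [6, 3, 4, 1, 8, 5, 2, 7, 9, 0]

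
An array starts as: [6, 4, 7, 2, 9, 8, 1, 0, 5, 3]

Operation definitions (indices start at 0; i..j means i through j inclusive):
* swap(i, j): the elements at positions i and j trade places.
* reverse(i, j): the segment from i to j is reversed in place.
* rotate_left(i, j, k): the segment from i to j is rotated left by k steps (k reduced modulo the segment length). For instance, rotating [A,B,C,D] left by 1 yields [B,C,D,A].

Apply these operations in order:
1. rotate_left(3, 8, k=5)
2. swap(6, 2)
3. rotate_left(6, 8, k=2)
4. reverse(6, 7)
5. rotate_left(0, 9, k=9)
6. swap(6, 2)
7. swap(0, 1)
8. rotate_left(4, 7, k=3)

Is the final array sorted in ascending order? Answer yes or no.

Answer: no

Derivation:
After 1 (rotate_left(3, 8, k=5)): [6, 4, 7, 5, 2, 9, 8, 1, 0, 3]
After 2 (swap(6, 2)): [6, 4, 8, 5, 2, 9, 7, 1, 0, 3]
After 3 (rotate_left(6, 8, k=2)): [6, 4, 8, 5, 2, 9, 0, 7, 1, 3]
After 4 (reverse(6, 7)): [6, 4, 8, 5, 2, 9, 7, 0, 1, 3]
After 5 (rotate_left(0, 9, k=9)): [3, 6, 4, 8, 5, 2, 9, 7, 0, 1]
After 6 (swap(6, 2)): [3, 6, 9, 8, 5, 2, 4, 7, 0, 1]
After 7 (swap(0, 1)): [6, 3, 9, 8, 5, 2, 4, 7, 0, 1]
After 8 (rotate_left(4, 7, k=3)): [6, 3, 9, 8, 7, 5, 2, 4, 0, 1]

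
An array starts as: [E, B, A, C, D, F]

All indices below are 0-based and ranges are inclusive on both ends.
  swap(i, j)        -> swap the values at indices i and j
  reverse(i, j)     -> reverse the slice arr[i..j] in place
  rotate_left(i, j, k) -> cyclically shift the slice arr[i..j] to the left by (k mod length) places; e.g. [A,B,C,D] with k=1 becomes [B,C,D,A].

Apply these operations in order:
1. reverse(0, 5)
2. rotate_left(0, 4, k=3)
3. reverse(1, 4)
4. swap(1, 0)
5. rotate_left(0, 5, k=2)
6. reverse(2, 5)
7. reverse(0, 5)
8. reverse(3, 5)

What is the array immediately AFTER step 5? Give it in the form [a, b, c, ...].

After 1 (reverse(0, 5)): [F, D, C, A, B, E]
After 2 (rotate_left(0, 4, k=3)): [A, B, F, D, C, E]
After 3 (reverse(1, 4)): [A, C, D, F, B, E]
After 4 (swap(1, 0)): [C, A, D, F, B, E]
After 5 (rotate_left(0, 5, k=2)): [D, F, B, E, C, A]

Answer: [D, F, B, E, C, A]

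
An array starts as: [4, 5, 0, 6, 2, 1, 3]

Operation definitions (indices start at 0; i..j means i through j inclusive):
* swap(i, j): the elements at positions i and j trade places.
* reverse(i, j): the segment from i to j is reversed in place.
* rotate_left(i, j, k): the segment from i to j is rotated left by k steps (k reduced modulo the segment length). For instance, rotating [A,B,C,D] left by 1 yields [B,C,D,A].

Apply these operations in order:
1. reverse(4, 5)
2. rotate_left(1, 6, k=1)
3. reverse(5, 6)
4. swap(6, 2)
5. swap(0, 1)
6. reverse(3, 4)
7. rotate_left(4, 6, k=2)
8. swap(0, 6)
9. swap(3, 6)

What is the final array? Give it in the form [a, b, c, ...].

After 1 (reverse(4, 5)): [4, 5, 0, 6, 1, 2, 3]
After 2 (rotate_left(1, 6, k=1)): [4, 0, 6, 1, 2, 3, 5]
After 3 (reverse(5, 6)): [4, 0, 6, 1, 2, 5, 3]
After 4 (swap(6, 2)): [4, 0, 3, 1, 2, 5, 6]
After 5 (swap(0, 1)): [0, 4, 3, 1, 2, 5, 6]
After 6 (reverse(3, 4)): [0, 4, 3, 2, 1, 5, 6]
After 7 (rotate_left(4, 6, k=2)): [0, 4, 3, 2, 6, 1, 5]
After 8 (swap(0, 6)): [5, 4, 3, 2, 6, 1, 0]
After 9 (swap(3, 6)): [5, 4, 3, 0, 6, 1, 2]

Answer: [5, 4, 3, 0, 6, 1, 2]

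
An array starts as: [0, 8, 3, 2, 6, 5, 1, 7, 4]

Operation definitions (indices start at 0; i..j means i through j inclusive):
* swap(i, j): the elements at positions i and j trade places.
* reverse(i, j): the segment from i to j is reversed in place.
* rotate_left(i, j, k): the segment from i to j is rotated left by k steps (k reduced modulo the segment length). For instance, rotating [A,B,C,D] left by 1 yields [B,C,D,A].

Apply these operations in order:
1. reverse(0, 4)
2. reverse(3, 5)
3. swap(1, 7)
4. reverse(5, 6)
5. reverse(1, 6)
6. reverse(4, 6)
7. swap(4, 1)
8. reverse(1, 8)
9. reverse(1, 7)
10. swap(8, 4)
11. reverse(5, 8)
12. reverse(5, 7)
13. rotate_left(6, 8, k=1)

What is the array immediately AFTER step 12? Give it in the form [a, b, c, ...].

Answer: [6, 1, 0, 8, 7, 2, 4, 3, 5]

Derivation:
After 1 (reverse(0, 4)): [6, 2, 3, 8, 0, 5, 1, 7, 4]
After 2 (reverse(3, 5)): [6, 2, 3, 5, 0, 8, 1, 7, 4]
After 3 (swap(1, 7)): [6, 7, 3, 5, 0, 8, 1, 2, 4]
After 4 (reverse(5, 6)): [6, 7, 3, 5, 0, 1, 8, 2, 4]
After 5 (reverse(1, 6)): [6, 8, 1, 0, 5, 3, 7, 2, 4]
After 6 (reverse(4, 6)): [6, 8, 1, 0, 7, 3, 5, 2, 4]
After 7 (swap(4, 1)): [6, 7, 1, 0, 8, 3, 5, 2, 4]
After 8 (reverse(1, 8)): [6, 4, 2, 5, 3, 8, 0, 1, 7]
After 9 (reverse(1, 7)): [6, 1, 0, 8, 3, 5, 2, 4, 7]
After 10 (swap(8, 4)): [6, 1, 0, 8, 7, 5, 2, 4, 3]
After 11 (reverse(5, 8)): [6, 1, 0, 8, 7, 3, 4, 2, 5]
After 12 (reverse(5, 7)): [6, 1, 0, 8, 7, 2, 4, 3, 5]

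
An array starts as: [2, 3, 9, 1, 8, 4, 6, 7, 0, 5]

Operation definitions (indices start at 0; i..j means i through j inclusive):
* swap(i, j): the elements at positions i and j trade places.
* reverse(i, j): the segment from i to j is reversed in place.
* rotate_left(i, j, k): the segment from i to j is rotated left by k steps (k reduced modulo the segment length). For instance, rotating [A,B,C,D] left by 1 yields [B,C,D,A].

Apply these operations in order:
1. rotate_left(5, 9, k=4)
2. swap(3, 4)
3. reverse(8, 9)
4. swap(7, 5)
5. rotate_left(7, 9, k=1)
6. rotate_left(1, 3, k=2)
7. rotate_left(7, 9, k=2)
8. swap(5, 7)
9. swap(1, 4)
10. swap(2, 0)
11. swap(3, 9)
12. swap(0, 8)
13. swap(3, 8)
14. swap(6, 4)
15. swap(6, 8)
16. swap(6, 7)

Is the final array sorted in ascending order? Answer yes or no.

After 1 (rotate_left(5, 9, k=4)): [2, 3, 9, 1, 8, 5, 4, 6, 7, 0]
After 2 (swap(3, 4)): [2, 3, 9, 8, 1, 5, 4, 6, 7, 0]
After 3 (reverse(8, 9)): [2, 3, 9, 8, 1, 5, 4, 6, 0, 7]
After 4 (swap(7, 5)): [2, 3, 9, 8, 1, 6, 4, 5, 0, 7]
After 5 (rotate_left(7, 9, k=1)): [2, 3, 9, 8, 1, 6, 4, 0, 7, 5]
After 6 (rotate_left(1, 3, k=2)): [2, 8, 3, 9, 1, 6, 4, 0, 7, 5]
After 7 (rotate_left(7, 9, k=2)): [2, 8, 3, 9, 1, 6, 4, 5, 0, 7]
After 8 (swap(5, 7)): [2, 8, 3, 9, 1, 5, 4, 6, 0, 7]
After 9 (swap(1, 4)): [2, 1, 3, 9, 8, 5, 4, 6, 0, 7]
After 10 (swap(2, 0)): [3, 1, 2, 9, 8, 5, 4, 6, 0, 7]
After 11 (swap(3, 9)): [3, 1, 2, 7, 8, 5, 4, 6, 0, 9]
After 12 (swap(0, 8)): [0, 1, 2, 7, 8, 5, 4, 6, 3, 9]
After 13 (swap(3, 8)): [0, 1, 2, 3, 8, 5, 4, 6, 7, 9]
After 14 (swap(6, 4)): [0, 1, 2, 3, 4, 5, 8, 6, 7, 9]
After 15 (swap(6, 8)): [0, 1, 2, 3, 4, 5, 7, 6, 8, 9]
After 16 (swap(6, 7)): [0, 1, 2, 3, 4, 5, 6, 7, 8, 9]

Answer: yes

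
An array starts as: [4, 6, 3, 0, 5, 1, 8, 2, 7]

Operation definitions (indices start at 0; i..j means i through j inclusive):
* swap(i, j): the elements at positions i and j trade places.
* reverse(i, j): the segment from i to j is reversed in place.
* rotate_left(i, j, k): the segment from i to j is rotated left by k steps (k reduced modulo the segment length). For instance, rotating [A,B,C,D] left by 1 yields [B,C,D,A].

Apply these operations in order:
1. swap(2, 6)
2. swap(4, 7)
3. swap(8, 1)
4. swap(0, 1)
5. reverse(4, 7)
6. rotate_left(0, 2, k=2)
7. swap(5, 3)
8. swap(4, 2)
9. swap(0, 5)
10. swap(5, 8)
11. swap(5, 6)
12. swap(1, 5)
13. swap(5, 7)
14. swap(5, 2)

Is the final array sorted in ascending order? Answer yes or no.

After 1 (swap(2, 6)): [4, 6, 8, 0, 5, 1, 3, 2, 7]
After 2 (swap(4, 7)): [4, 6, 8, 0, 2, 1, 3, 5, 7]
After 3 (swap(8, 1)): [4, 7, 8, 0, 2, 1, 3, 5, 6]
After 4 (swap(0, 1)): [7, 4, 8, 0, 2, 1, 3, 5, 6]
After 5 (reverse(4, 7)): [7, 4, 8, 0, 5, 3, 1, 2, 6]
After 6 (rotate_left(0, 2, k=2)): [8, 7, 4, 0, 5, 3, 1, 2, 6]
After 7 (swap(5, 3)): [8, 7, 4, 3, 5, 0, 1, 2, 6]
After 8 (swap(4, 2)): [8, 7, 5, 3, 4, 0, 1, 2, 6]
After 9 (swap(0, 5)): [0, 7, 5, 3, 4, 8, 1, 2, 6]
After 10 (swap(5, 8)): [0, 7, 5, 3, 4, 6, 1, 2, 8]
After 11 (swap(5, 6)): [0, 7, 5, 3, 4, 1, 6, 2, 8]
After 12 (swap(1, 5)): [0, 1, 5, 3, 4, 7, 6, 2, 8]
After 13 (swap(5, 7)): [0, 1, 5, 3, 4, 2, 6, 7, 8]
After 14 (swap(5, 2)): [0, 1, 2, 3, 4, 5, 6, 7, 8]

Answer: yes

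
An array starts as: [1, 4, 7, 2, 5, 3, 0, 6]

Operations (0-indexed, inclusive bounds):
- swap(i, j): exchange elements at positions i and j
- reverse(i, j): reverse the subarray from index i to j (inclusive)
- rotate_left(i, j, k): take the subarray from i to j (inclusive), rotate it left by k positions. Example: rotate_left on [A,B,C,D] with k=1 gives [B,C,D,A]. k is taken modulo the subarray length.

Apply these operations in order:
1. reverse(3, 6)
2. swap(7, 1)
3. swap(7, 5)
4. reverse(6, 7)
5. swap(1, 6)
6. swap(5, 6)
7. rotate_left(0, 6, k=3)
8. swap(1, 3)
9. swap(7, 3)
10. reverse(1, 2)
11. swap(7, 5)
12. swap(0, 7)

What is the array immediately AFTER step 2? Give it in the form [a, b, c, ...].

Answer: [1, 6, 7, 0, 3, 5, 2, 4]

Derivation:
After 1 (reverse(3, 6)): [1, 4, 7, 0, 3, 5, 2, 6]
After 2 (swap(7, 1)): [1, 6, 7, 0, 3, 5, 2, 4]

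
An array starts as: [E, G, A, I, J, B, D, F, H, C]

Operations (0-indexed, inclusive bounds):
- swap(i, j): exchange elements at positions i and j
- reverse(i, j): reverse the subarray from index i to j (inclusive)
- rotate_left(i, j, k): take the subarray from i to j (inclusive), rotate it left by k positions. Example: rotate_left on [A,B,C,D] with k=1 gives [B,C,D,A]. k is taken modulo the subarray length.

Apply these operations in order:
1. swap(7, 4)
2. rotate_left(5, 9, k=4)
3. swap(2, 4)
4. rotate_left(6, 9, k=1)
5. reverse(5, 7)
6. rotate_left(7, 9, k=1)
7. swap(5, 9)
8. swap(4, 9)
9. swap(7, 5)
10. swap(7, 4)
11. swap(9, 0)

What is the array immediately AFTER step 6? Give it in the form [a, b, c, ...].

After 1 (swap(7, 4)): [E, G, A, I, F, B, D, J, H, C]
After 2 (rotate_left(5, 9, k=4)): [E, G, A, I, F, C, B, D, J, H]
After 3 (swap(2, 4)): [E, G, F, I, A, C, B, D, J, H]
After 4 (rotate_left(6, 9, k=1)): [E, G, F, I, A, C, D, J, H, B]
After 5 (reverse(5, 7)): [E, G, F, I, A, J, D, C, H, B]
After 6 (rotate_left(7, 9, k=1)): [E, G, F, I, A, J, D, H, B, C]

Answer: [E, G, F, I, A, J, D, H, B, C]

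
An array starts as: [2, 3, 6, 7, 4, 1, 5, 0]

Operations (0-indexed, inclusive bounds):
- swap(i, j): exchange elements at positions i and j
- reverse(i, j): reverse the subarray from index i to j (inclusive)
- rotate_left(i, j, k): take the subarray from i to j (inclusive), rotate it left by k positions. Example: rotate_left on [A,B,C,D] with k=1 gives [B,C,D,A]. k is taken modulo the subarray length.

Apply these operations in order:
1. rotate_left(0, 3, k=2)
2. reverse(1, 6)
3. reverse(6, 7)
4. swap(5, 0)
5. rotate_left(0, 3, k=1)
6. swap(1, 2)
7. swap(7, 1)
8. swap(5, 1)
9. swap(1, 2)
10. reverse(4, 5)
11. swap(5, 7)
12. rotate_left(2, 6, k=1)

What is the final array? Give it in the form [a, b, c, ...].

Answer: [5, 1, 2, 7, 4, 0, 6, 3]

Derivation:
After 1 (rotate_left(0, 3, k=2)): [6, 7, 2, 3, 4, 1, 5, 0]
After 2 (reverse(1, 6)): [6, 5, 1, 4, 3, 2, 7, 0]
After 3 (reverse(6, 7)): [6, 5, 1, 4, 3, 2, 0, 7]
After 4 (swap(5, 0)): [2, 5, 1, 4, 3, 6, 0, 7]
After 5 (rotate_left(0, 3, k=1)): [5, 1, 4, 2, 3, 6, 0, 7]
After 6 (swap(1, 2)): [5, 4, 1, 2, 3, 6, 0, 7]
After 7 (swap(7, 1)): [5, 7, 1, 2, 3, 6, 0, 4]
After 8 (swap(5, 1)): [5, 6, 1, 2, 3, 7, 0, 4]
After 9 (swap(1, 2)): [5, 1, 6, 2, 3, 7, 0, 4]
After 10 (reverse(4, 5)): [5, 1, 6, 2, 7, 3, 0, 4]
After 11 (swap(5, 7)): [5, 1, 6, 2, 7, 4, 0, 3]
After 12 (rotate_left(2, 6, k=1)): [5, 1, 2, 7, 4, 0, 6, 3]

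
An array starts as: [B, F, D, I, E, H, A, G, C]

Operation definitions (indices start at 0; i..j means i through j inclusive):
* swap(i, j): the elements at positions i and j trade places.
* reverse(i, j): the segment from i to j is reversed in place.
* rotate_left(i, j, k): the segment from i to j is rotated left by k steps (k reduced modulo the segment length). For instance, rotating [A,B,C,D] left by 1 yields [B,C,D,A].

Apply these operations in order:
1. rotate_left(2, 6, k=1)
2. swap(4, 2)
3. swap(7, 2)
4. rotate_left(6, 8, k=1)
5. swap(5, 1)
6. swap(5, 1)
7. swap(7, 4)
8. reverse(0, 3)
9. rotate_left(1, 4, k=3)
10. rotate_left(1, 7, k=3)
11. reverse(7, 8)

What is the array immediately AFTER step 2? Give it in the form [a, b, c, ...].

Answer: [B, F, H, E, I, A, D, G, C]

Derivation:
After 1 (rotate_left(2, 6, k=1)): [B, F, I, E, H, A, D, G, C]
After 2 (swap(4, 2)): [B, F, H, E, I, A, D, G, C]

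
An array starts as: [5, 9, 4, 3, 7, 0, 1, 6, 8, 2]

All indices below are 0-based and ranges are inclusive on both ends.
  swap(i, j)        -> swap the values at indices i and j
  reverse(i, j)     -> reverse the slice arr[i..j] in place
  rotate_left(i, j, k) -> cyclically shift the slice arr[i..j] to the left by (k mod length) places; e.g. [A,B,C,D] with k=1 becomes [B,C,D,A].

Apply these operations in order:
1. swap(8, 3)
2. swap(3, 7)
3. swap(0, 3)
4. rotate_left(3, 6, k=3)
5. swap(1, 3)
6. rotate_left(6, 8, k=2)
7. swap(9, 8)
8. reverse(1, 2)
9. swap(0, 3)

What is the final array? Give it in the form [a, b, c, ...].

After 1 (swap(8, 3)): [5, 9, 4, 8, 7, 0, 1, 6, 3, 2]
After 2 (swap(3, 7)): [5, 9, 4, 6, 7, 0, 1, 8, 3, 2]
After 3 (swap(0, 3)): [6, 9, 4, 5, 7, 0, 1, 8, 3, 2]
After 4 (rotate_left(3, 6, k=3)): [6, 9, 4, 1, 5, 7, 0, 8, 3, 2]
After 5 (swap(1, 3)): [6, 1, 4, 9, 5, 7, 0, 8, 3, 2]
After 6 (rotate_left(6, 8, k=2)): [6, 1, 4, 9, 5, 7, 3, 0, 8, 2]
After 7 (swap(9, 8)): [6, 1, 4, 9, 5, 7, 3, 0, 2, 8]
After 8 (reverse(1, 2)): [6, 4, 1, 9, 5, 7, 3, 0, 2, 8]
After 9 (swap(0, 3)): [9, 4, 1, 6, 5, 7, 3, 0, 2, 8]

Answer: [9, 4, 1, 6, 5, 7, 3, 0, 2, 8]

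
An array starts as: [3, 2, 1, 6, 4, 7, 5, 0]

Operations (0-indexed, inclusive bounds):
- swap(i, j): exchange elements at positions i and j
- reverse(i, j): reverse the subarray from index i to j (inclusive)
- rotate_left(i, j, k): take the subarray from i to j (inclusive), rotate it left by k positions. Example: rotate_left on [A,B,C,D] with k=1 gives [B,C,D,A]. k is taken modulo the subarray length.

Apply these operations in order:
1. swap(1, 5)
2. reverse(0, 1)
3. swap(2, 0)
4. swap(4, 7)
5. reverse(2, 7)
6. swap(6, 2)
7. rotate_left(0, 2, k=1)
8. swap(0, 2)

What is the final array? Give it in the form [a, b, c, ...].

Answer: [1, 6, 3, 5, 2, 0, 4, 7]

Derivation:
After 1 (swap(1, 5)): [3, 7, 1, 6, 4, 2, 5, 0]
After 2 (reverse(0, 1)): [7, 3, 1, 6, 4, 2, 5, 0]
After 3 (swap(2, 0)): [1, 3, 7, 6, 4, 2, 5, 0]
After 4 (swap(4, 7)): [1, 3, 7, 6, 0, 2, 5, 4]
After 5 (reverse(2, 7)): [1, 3, 4, 5, 2, 0, 6, 7]
After 6 (swap(6, 2)): [1, 3, 6, 5, 2, 0, 4, 7]
After 7 (rotate_left(0, 2, k=1)): [3, 6, 1, 5, 2, 0, 4, 7]
After 8 (swap(0, 2)): [1, 6, 3, 5, 2, 0, 4, 7]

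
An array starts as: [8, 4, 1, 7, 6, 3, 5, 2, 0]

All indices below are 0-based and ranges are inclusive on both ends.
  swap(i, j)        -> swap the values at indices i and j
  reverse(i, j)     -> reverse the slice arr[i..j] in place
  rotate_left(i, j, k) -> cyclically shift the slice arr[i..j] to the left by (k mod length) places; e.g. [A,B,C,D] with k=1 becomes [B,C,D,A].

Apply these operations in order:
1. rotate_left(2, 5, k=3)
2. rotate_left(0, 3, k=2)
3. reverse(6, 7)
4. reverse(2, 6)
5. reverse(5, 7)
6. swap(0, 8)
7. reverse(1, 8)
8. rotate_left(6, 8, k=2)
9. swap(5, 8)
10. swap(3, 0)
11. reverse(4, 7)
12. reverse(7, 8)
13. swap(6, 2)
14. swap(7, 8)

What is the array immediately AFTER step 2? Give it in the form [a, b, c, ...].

After 1 (rotate_left(2, 5, k=3)): [8, 4, 3, 1, 7, 6, 5, 2, 0]
After 2 (rotate_left(0, 3, k=2)): [3, 1, 8, 4, 7, 6, 5, 2, 0]

Answer: [3, 1, 8, 4, 7, 6, 5, 2, 0]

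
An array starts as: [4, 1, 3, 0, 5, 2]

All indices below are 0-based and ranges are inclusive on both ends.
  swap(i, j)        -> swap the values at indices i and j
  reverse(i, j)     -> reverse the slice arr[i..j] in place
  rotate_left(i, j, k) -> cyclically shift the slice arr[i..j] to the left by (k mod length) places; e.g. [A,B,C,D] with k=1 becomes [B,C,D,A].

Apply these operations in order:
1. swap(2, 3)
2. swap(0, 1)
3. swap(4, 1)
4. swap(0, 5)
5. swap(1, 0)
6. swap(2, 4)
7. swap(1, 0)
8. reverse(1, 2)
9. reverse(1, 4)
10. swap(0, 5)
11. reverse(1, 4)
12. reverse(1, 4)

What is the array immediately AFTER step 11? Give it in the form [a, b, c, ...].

Answer: [1, 4, 5, 3, 0, 2]

Derivation:
After 1 (swap(2, 3)): [4, 1, 0, 3, 5, 2]
After 2 (swap(0, 1)): [1, 4, 0, 3, 5, 2]
After 3 (swap(4, 1)): [1, 5, 0, 3, 4, 2]
After 4 (swap(0, 5)): [2, 5, 0, 3, 4, 1]
After 5 (swap(1, 0)): [5, 2, 0, 3, 4, 1]
After 6 (swap(2, 4)): [5, 2, 4, 3, 0, 1]
After 7 (swap(1, 0)): [2, 5, 4, 3, 0, 1]
After 8 (reverse(1, 2)): [2, 4, 5, 3, 0, 1]
After 9 (reverse(1, 4)): [2, 0, 3, 5, 4, 1]
After 10 (swap(0, 5)): [1, 0, 3, 5, 4, 2]
After 11 (reverse(1, 4)): [1, 4, 5, 3, 0, 2]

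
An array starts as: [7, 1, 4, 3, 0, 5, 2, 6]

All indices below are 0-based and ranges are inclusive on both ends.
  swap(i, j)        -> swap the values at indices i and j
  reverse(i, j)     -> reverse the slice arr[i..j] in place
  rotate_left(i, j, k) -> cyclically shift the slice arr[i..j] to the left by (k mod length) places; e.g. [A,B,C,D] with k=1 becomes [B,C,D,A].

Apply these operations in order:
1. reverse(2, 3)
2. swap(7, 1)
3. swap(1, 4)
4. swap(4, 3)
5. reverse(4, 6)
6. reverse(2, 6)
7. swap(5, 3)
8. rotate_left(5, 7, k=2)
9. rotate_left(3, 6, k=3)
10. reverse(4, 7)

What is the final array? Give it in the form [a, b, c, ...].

After 1 (reverse(2, 3)): [7, 1, 3, 4, 0, 5, 2, 6]
After 2 (swap(7, 1)): [7, 6, 3, 4, 0, 5, 2, 1]
After 3 (swap(1, 4)): [7, 0, 3, 4, 6, 5, 2, 1]
After 4 (swap(4, 3)): [7, 0, 3, 6, 4, 5, 2, 1]
After 5 (reverse(4, 6)): [7, 0, 3, 6, 2, 5, 4, 1]
After 6 (reverse(2, 6)): [7, 0, 4, 5, 2, 6, 3, 1]
After 7 (swap(5, 3)): [7, 0, 4, 6, 2, 5, 3, 1]
After 8 (rotate_left(5, 7, k=2)): [7, 0, 4, 6, 2, 1, 5, 3]
After 9 (rotate_left(3, 6, k=3)): [7, 0, 4, 5, 6, 2, 1, 3]
After 10 (reverse(4, 7)): [7, 0, 4, 5, 3, 1, 2, 6]

Answer: [7, 0, 4, 5, 3, 1, 2, 6]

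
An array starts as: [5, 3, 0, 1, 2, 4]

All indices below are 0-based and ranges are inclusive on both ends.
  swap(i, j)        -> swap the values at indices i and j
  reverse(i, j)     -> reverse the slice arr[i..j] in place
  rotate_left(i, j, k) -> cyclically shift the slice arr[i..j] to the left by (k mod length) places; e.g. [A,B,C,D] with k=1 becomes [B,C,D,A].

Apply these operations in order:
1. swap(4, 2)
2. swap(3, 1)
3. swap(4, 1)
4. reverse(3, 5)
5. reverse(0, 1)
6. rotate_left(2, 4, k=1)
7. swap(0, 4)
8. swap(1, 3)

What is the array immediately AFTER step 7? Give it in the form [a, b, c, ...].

Answer: [2, 5, 4, 1, 0, 3]

Derivation:
After 1 (swap(4, 2)): [5, 3, 2, 1, 0, 4]
After 2 (swap(3, 1)): [5, 1, 2, 3, 0, 4]
After 3 (swap(4, 1)): [5, 0, 2, 3, 1, 4]
After 4 (reverse(3, 5)): [5, 0, 2, 4, 1, 3]
After 5 (reverse(0, 1)): [0, 5, 2, 4, 1, 3]
After 6 (rotate_left(2, 4, k=1)): [0, 5, 4, 1, 2, 3]
After 7 (swap(0, 4)): [2, 5, 4, 1, 0, 3]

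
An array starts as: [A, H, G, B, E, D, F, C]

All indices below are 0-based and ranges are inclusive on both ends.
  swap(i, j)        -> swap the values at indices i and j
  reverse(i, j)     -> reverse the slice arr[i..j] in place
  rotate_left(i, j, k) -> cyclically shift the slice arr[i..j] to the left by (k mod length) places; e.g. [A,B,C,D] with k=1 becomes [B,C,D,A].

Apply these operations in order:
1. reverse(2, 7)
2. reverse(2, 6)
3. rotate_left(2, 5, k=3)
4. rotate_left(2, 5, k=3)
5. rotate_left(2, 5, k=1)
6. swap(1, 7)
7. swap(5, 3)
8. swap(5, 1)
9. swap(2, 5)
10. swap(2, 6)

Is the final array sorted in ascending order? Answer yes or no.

After 1 (reverse(2, 7)): [A, H, C, F, D, E, B, G]
After 2 (reverse(2, 6)): [A, H, B, E, D, F, C, G]
After 3 (rotate_left(2, 5, k=3)): [A, H, F, B, E, D, C, G]
After 4 (rotate_left(2, 5, k=3)): [A, H, D, F, B, E, C, G]
After 5 (rotate_left(2, 5, k=1)): [A, H, F, B, E, D, C, G]
After 6 (swap(1, 7)): [A, G, F, B, E, D, C, H]
After 7 (swap(5, 3)): [A, G, F, D, E, B, C, H]
After 8 (swap(5, 1)): [A, B, F, D, E, G, C, H]
After 9 (swap(2, 5)): [A, B, G, D, E, F, C, H]
After 10 (swap(2, 6)): [A, B, C, D, E, F, G, H]

Answer: yes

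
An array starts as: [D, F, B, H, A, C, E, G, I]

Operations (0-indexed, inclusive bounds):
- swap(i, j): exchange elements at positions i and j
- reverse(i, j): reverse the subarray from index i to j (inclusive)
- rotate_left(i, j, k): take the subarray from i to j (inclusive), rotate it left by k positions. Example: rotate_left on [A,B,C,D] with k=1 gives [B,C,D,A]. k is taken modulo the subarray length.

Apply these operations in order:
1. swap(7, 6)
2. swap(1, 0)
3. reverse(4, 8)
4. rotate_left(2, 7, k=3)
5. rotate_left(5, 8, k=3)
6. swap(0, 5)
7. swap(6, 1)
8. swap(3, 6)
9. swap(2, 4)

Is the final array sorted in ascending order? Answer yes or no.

After 1 (swap(7, 6)): [D, F, B, H, A, C, G, E, I]
After 2 (swap(1, 0)): [F, D, B, H, A, C, G, E, I]
After 3 (reverse(4, 8)): [F, D, B, H, I, E, G, C, A]
After 4 (rotate_left(2, 7, k=3)): [F, D, E, G, C, B, H, I, A]
After 5 (rotate_left(5, 8, k=3)): [F, D, E, G, C, A, B, H, I]
After 6 (swap(0, 5)): [A, D, E, G, C, F, B, H, I]
After 7 (swap(6, 1)): [A, B, E, G, C, F, D, H, I]
After 8 (swap(3, 6)): [A, B, E, D, C, F, G, H, I]
After 9 (swap(2, 4)): [A, B, C, D, E, F, G, H, I]

Answer: yes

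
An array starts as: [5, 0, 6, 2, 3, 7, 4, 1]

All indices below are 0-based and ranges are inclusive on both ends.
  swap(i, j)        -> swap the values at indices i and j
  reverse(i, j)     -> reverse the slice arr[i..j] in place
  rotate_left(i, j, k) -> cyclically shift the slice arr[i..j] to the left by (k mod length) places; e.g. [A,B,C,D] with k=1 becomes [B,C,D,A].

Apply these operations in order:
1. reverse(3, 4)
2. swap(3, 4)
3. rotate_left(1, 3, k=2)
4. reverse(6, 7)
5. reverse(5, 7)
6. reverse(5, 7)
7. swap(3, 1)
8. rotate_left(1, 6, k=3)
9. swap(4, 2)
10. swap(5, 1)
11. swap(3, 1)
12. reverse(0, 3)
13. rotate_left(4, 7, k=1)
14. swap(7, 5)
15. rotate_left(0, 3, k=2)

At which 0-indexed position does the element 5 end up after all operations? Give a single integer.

After 1 (reverse(3, 4)): [5, 0, 6, 3, 2, 7, 4, 1]
After 2 (swap(3, 4)): [5, 0, 6, 2, 3, 7, 4, 1]
After 3 (rotate_left(1, 3, k=2)): [5, 2, 0, 6, 3, 7, 4, 1]
After 4 (reverse(6, 7)): [5, 2, 0, 6, 3, 7, 1, 4]
After 5 (reverse(5, 7)): [5, 2, 0, 6, 3, 4, 1, 7]
After 6 (reverse(5, 7)): [5, 2, 0, 6, 3, 7, 1, 4]
After 7 (swap(3, 1)): [5, 6, 0, 2, 3, 7, 1, 4]
After 8 (rotate_left(1, 6, k=3)): [5, 3, 7, 1, 6, 0, 2, 4]
After 9 (swap(4, 2)): [5, 3, 6, 1, 7, 0, 2, 4]
After 10 (swap(5, 1)): [5, 0, 6, 1, 7, 3, 2, 4]
After 11 (swap(3, 1)): [5, 1, 6, 0, 7, 3, 2, 4]
After 12 (reverse(0, 3)): [0, 6, 1, 5, 7, 3, 2, 4]
After 13 (rotate_left(4, 7, k=1)): [0, 6, 1, 5, 3, 2, 4, 7]
After 14 (swap(7, 5)): [0, 6, 1, 5, 3, 7, 4, 2]
After 15 (rotate_left(0, 3, k=2)): [1, 5, 0, 6, 3, 7, 4, 2]

Answer: 1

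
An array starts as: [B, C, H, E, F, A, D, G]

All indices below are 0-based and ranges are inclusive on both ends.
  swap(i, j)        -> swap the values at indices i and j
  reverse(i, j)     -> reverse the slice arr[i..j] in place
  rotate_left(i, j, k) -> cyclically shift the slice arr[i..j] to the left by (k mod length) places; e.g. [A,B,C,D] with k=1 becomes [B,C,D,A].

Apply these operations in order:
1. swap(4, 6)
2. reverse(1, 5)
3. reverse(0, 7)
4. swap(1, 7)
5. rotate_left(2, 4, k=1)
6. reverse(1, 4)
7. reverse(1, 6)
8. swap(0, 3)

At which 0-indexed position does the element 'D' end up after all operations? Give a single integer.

After 1 (swap(4, 6)): [B, C, H, E, D, A, F, G]
After 2 (reverse(1, 5)): [B, A, D, E, H, C, F, G]
After 3 (reverse(0, 7)): [G, F, C, H, E, D, A, B]
After 4 (swap(1, 7)): [G, B, C, H, E, D, A, F]
After 5 (rotate_left(2, 4, k=1)): [G, B, H, E, C, D, A, F]
After 6 (reverse(1, 4)): [G, C, E, H, B, D, A, F]
After 7 (reverse(1, 6)): [G, A, D, B, H, E, C, F]
After 8 (swap(0, 3)): [B, A, D, G, H, E, C, F]

Answer: 2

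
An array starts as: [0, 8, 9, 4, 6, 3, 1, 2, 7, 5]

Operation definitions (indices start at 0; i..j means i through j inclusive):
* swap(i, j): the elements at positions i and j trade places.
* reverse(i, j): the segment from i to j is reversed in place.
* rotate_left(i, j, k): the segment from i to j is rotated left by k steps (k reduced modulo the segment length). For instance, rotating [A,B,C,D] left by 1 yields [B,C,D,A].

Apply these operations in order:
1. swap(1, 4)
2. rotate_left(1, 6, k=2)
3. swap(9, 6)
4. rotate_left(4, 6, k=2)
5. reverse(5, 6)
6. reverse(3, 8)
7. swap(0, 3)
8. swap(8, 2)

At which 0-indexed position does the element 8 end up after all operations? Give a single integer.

Answer: 8

Derivation:
After 1 (swap(1, 4)): [0, 6, 9, 4, 8, 3, 1, 2, 7, 5]
After 2 (rotate_left(1, 6, k=2)): [0, 4, 8, 3, 1, 6, 9, 2, 7, 5]
After 3 (swap(9, 6)): [0, 4, 8, 3, 1, 6, 5, 2, 7, 9]
After 4 (rotate_left(4, 6, k=2)): [0, 4, 8, 3, 5, 1, 6, 2, 7, 9]
After 5 (reverse(5, 6)): [0, 4, 8, 3, 5, 6, 1, 2, 7, 9]
After 6 (reverse(3, 8)): [0, 4, 8, 7, 2, 1, 6, 5, 3, 9]
After 7 (swap(0, 3)): [7, 4, 8, 0, 2, 1, 6, 5, 3, 9]
After 8 (swap(8, 2)): [7, 4, 3, 0, 2, 1, 6, 5, 8, 9]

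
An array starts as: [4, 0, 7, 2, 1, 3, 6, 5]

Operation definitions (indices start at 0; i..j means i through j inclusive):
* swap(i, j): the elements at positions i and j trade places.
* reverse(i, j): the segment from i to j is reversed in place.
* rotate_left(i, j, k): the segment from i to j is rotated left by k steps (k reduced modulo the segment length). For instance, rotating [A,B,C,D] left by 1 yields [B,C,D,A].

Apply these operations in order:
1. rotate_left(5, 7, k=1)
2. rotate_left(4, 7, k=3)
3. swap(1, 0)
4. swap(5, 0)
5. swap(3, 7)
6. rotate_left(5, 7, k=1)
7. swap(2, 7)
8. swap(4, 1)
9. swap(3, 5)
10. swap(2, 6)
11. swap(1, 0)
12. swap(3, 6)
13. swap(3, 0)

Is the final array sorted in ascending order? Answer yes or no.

After 1 (rotate_left(5, 7, k=1)): [4, 0, 7, 2, 1, 6, 5, 3]
After 2 (rotate_left(4, 7, k=3)): [4, 0, 7, 2, 3, 1, 6, 5]
After 3 (swap(1, 0)): [0, 4, 7, 2, 3, 1, 6, 5]
After 4 (swap(5, 0)): [1, 4, 7, 2, 3, 0, 6, 5]
After 5 (swap(3, 7)): [1, 4, 7, 5, 3, 0, 6, 2]
After 6 (rotate_left(5, 7, k=1)): [1, 4, 7, 5, 3, 6, 2, 0]
After 7 (swap(2, 7)): [1, 4, 0, 5, 3, 6, 2, 7]
After 8 (swap(4, 1)): [1, 3, 0, 5, 4, 6, 2, 7]
After 9 (swap(3, 5)): [1, 3, 0, 6, 4, 5, 2, 7]
After 10 (swap(2, 6)): [1, 3, 2, 6, 4, 5, 0, 7]
After 11 (swap(1, 0)): [3, 1, 2, 6, 4, 5, 0, 7]
After 12 (swap(3, 6)): [3, 1, 2, 0, 4, 5, 6, 7]
After 13 (swap(3, 0)): [0, 1, 2, 3, 4, 5, 6, 7]

Answer: yes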